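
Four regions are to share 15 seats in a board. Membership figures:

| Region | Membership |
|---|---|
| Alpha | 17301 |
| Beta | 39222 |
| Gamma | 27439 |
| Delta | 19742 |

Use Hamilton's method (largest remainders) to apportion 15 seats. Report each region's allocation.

The standard divisor is 103704/15 ≈ 6913.6.
Standard quotas: Alpha 2.5025, Beta 5.6732, Gamma 3.9688, Delta 2.8555.
Lower quotas: Alpha 2, Beta 5, Gamma 3, Delta 2 (sum 12, leaving 3 seats).
Remainders in descending order: Gamma 0.9688, Delta 0.8555, Beta 0.6732, Alpha 0.5025.
The surplus seats go to Gamma, Delta, Beta.

Alpha 2, Beta 6, Gamma 4, Delta 3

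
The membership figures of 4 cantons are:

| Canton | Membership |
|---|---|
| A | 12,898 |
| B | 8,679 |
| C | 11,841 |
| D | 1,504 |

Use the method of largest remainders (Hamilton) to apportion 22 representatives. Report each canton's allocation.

A: 8, B: 6, C: 7, D: 1

The standard divisor is 34922/22 ≈ 1587.364.
Standard quotas: A 8.1254, B 5.4676, C 7.4595, D 0.9475.
Lower quotas: A 8, B 5, C 7, D 0 (sum 20, leaving 2 seats).
Remainders in descending order: D 0.9475, B 0.4676, C 0.4595, A 0.1254.
Largest remainders: D, B receive the extra seats.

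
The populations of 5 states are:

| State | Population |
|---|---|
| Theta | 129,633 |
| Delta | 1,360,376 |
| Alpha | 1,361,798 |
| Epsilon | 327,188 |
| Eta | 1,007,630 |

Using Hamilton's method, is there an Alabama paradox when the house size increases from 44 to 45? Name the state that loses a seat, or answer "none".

At 44 seats: Theta 1, Delta 14, Alpha 14, Epsilon 4, Eta 11.
At 45 seats: Theta 1, Delta 15, Alpha 15, Epsilon 3, Eta 11.
Epsilon drops from 4 to 3.

Epsilon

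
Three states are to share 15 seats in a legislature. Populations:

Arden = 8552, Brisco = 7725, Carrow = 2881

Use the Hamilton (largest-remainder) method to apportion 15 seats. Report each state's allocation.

Total 19158; standard divisor 19158/15 ≈ 1277.2.
Standard quotas: Arden 6.6959, Brisco 6.0484, Carrow 2.2557.
Lower quotas: Arden 6, Brisco 6, Carrow 2 (sum 14, leaving 1 seat).
Remainders in descending order: Arden 0.6959, Carrow 0.2557, Brisco 0.0484.
The surplus seat goes to Arden.

Arden 7, Brisco 6, Carrow 2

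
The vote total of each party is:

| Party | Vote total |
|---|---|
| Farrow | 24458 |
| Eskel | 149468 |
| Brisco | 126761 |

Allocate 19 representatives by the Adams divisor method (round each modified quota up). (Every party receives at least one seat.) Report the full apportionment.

Standard divisor 300687/19 ≈ 15825.632; standard quotas: Farrow 1.545, Eskel 9.445, Brisco 8.010.
Rounding up gives 2, 10, 9 = 21 seats, so the divisor must be adjusted.
With modified divisor 17400: modified quotas Farrow 1.406, Eskel 8.590, Brisco 7.285.
Rounding up: Farrow 2, Eskel 9, Brisco 8 (total 19).

Farrow 2, Eskel 9, Brisco 8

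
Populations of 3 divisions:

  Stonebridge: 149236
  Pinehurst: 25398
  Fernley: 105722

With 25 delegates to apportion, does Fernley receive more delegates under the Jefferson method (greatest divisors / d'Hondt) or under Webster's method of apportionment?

Webster

Jefferson: Stonebridge 14, Pinehurst 2, Fernley 9.
Webster: Stonebridge 13, Pinehurst 2, Fernley 10.
Fernley gets 9 under Jefferson and 10 under Webster.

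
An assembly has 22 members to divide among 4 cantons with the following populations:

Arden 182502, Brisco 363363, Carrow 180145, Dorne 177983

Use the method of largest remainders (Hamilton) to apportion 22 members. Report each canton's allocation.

The standard divisor is 903993/22 ≈ 41090.591.
Standard quotas: Arden 4.4415, Brisco 8.8430, Carrow 4.3841, Dorne 4.3315.
Lower quotas: Arden 4, Brisco 8, Carrow 4, Dorne 4 (sum 20, leaving 2 seats).
Remainders in descending order: Brisco 0.8430, Arden 0.4415, Carrow 0.3841, Dorne 0.3315.
Largest remainders: Brisco, Arden receive the extra seats.

Arden=5, Brisco=9, Carrow=4, Dorne=4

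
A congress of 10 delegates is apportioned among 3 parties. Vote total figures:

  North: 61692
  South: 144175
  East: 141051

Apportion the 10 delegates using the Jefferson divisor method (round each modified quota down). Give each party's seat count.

North 2, South 4, East 4

Standard divisor 346918/10 ≈ 34691.8; standard quotas: North 1.778, South 4.156, East 4.066.
Rounding down gives 1, 4, 4 = 9 seats, so the divisor must be adjusted.
With modified divisor 29800: modified quotas North 2.070, South 4.838, East 4.733.
Rounding down: North 2, South 4, East 4 (total 10).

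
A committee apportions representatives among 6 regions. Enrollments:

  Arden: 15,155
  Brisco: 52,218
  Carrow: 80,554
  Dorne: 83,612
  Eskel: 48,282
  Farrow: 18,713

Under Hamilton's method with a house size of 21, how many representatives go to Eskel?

3

Total 298534; standard divisor 298534/21 ≈ 14215.905.
Standard quotas: Arden 1.0661, Brisco 3.6732, Carrow 5.6665, Dorne 5.8816, Eskel 3.3963, Farrow 1.3163.
Lower quotas: Arden 1, Brisco 3, Carrow 5, Dorne 5, Eskel 3, Farrow 1 (sum 18, leaving 3 seats).
Remainders in descending order: Dorne 0.8816, Brisco 0.6732, Carrow 0.6665, Eskel 0.3963, Farrow 0.3163, Arden 0.0661.
The surplus seats go to Dorne, Brisco, Carrow.
Eskel receives 3.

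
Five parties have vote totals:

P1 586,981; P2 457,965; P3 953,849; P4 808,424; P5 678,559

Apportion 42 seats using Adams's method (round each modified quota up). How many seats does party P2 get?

Standard divisor 3485778/42 ≈ 82994.714; standard quotas: P1 7.073, P2 5.518, P3 11.493, P4 9.741, P5 8.176.
Rounding up gives 8, 6, 12, 10, 9 = 45 seats, so the divisor must be adjusted.
With modified divisor 88300: modified quotas P1 6.648, P2 5.186, P3 10.802, P4 9.155, P5 7.685.
Rounding up: P1 7, P2 6, P3 11, P4 10, P5 8 (total 42).
P2 receives 6.

6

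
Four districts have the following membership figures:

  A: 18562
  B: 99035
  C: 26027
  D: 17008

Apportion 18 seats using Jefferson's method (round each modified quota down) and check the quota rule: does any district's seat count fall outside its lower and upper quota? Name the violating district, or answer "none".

none

Standard quotas: A 2.080, B 11.098, C 2.917, D 1.906.
Jefferson allocation: A 2, B 11, C 3, D 2.
Every allocation lies between the lower and upper quota.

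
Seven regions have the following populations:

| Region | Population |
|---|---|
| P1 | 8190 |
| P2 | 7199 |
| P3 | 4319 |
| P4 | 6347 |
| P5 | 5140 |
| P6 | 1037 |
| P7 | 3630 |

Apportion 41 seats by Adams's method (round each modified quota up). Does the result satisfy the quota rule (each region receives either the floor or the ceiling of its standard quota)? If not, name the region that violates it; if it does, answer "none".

Standard quotas: P1 9.363, P2 8.230, P3 4.938, P4 7.256, P5 5.876, P6 1.186, P7 4.150.
Adams allocation: P1 9, P2 8, P3 5, P4 7, P5 6, P6 2, P7 4.
Every allocation lies between the lower and upper quota.

none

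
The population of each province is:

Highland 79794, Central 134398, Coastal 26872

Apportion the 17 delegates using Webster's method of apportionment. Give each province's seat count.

Highland: 6; Central: 9; Coastal: 2

Standard divisor 241064/17 ≈ 14180.235; standard quotas: Highland 5.627, Central 9.478, Coastal 1.895.
Rounding to the nearest integer gives Highland 6, Central 9, Coastal 2 — total 17, matching the house size, so no adjustment is needed.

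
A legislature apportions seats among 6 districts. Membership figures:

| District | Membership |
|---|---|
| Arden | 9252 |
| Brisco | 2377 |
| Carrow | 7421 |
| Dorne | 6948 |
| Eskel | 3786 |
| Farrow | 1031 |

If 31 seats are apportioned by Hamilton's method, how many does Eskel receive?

4

Total 30815; standard divisor 30815/31 ≈ 994.032.
Standard quotas: Arden 9.3075, Brisco 2.3913, Carrow 7.4656, Dorne 6.9897, Eskel 3.8087, Farrow 1.0372.
Lower quotas: Arden 9, Brisco 2, Carrow 7, Dorne 6, Eskel 3, Farrow 1 (sum 28, leaving 3 seats).
Remainders in descending order: Dorne 0.9897, Eskel 0.8087, Carrow 0.4656, Brisco 0.3913, Arden 0.3075, Farrow 0.0372.
Largest remainders: Dorne, Eskel, Carrow receive the extra seats.
Eskel receives 4.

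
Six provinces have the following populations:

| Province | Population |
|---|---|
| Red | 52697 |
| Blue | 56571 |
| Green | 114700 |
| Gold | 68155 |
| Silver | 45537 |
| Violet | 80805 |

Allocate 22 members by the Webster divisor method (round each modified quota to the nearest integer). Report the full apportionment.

Red 3, Blue 3, Green 6, Gold 4, Silver 2, Violet 4

Standard divisor 418465/22 ≈ 19021.136; standard quotas: Red 2.770, Blue 2.974, Green 6.030, Gold 3.583, Silver 2.394, Violet 4.248.
Rounding to the nearest integer gives Red 3, Blue 3, Green 6, Gold 4, Silver 2, Violet 4 — total 22, matching the house size, so no adjustment is needed.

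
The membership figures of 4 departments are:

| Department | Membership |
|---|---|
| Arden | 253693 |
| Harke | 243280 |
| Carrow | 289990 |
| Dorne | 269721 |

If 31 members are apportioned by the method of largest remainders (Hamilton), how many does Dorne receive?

The standard divisor is 1056684/31 ≈ 34086.581.
Standard quotas: Arden 7.4426, Harke 7.1371, Carrow 8.5075, Dorne 7.9128.
Lower quotas: Arden 7, Harke 7, Carrow 8, Dorne 7 (sum 29, leaving 2 seats).
Remainders in descending order: Dorne 0.9128, Carrow 0.5075, Arden 0.4426, Harke 0.1371.
Largest remainders: Dorne, Carrow receive the extra seats.
Dorne receives 8.

8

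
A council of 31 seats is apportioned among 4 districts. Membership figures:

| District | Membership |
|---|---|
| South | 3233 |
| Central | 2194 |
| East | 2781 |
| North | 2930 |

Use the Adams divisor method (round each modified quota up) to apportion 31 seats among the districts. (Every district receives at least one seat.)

South=9, Central=6, East=8, North=8

Standard divisor 11138/31 ≈ 359.29; standard quotas: South 8.998, Central 6.106, East 7.740, North 8.155.
Rounding up gives 9, 7, 8, 9 = 33 seats, so the divisor must be adjusted.
With modified divisor 380: modified quotas South 8.508, Central 5.774, East 7.318, North 7.711.
Rounding up: South 9, Central 6, East 8, North 8 (total 31).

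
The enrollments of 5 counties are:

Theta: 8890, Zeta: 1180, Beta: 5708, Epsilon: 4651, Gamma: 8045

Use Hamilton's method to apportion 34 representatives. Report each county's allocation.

Total 28474; standard divisor 28474/34 ≈ 837.471.
Standard quotas: Theta 10.6153, Zeta 1.4090, Beta 6.8158, Epsilon 5.5536, Gamma 9.6063.
Lower quotas: Theta 10, Zeta 1, Beta 6, Epsilon 5, Gamma 9 (sum 31, leaving 3 seats).
Remainders in descending order: Beta 0.8158, Theta 0.6153, Gamma 0.6063, Epsilon 0.5536, Zeta 0.4090.
The surplus seats go to Beta, Theta, Gamma.

Theta: 11; Zeta: 1; Beta: 7; Epsilon: 5; Gamma: 10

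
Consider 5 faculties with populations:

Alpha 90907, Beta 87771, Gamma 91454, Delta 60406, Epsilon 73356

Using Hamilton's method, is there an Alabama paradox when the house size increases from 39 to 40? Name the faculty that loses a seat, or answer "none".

At 39 seats: Alpha 9, Beta 8, Gamma 9, Delta 6, Epsilon 7.
At 40 seats: Alpha 9, Beta 9, Gamma 9, Delta 6, Epsilon 7.
No faculty's allocation decreased.

none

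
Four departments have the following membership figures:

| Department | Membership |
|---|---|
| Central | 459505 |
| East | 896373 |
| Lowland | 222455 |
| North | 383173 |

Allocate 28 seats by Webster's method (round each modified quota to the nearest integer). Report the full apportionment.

Central 7, East 13, Lowland 3, North 5

Standard divisor 1961506/28 ≈ 70053.786; standard quotas: Central 6.559, East 12.795, Lowland 3.175, North 5.470.
Rounding to the nearest integer gives Central 7, East 13, Lowland 3, North 5 — total 28, matching the house size, so no adjustment is needed.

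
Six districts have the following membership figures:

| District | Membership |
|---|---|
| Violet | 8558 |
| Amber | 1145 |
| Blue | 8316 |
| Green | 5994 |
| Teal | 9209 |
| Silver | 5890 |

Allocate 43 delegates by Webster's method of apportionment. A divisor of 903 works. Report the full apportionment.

Violet 9, Amber 1, Blue 9, Green 7, Teal 10, Silver 7

With modified divisor 903: modified quotas Violet 9.477, Amber 1.268, Blue 9.209, Green 6.638, Teal 10.198, Silver 6.523.
Rounding to the nearest integer: Violet 9, Amber 1, Blue 9, Green 7, Teal 10, Silver 7 (total 43).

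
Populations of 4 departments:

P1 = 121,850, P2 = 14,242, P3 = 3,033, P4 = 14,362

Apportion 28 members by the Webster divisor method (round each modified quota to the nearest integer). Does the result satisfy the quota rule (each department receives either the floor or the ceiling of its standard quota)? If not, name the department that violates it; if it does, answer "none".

P1

Standard quotas: P1 22.229, P2 2.598, P3 0.553, P4 2.620.
Webster allocation: P1 21, P2 3, P3 1, P4 3.
P1 has quota 22.229 (lower 22, upper 23) but receives 21 — outside the quota interval.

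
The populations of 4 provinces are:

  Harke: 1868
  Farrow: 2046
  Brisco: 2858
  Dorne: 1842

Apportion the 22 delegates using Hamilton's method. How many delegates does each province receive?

The standard divisor is 8614/22 ≈ 391.545.
Standard quotas: Harke 4.771, Farrow 5.225, Brisco 7.299, Dorne 4.704.
Lower quotas: Harke 4, Farrow 5, Brisco 7, Dorne 4 (sum 20, leaving 2 seats).
Remainders in descending order: Harke 0.771, Dorne 0.704, Brisco 0.299, Farrow 0.225.
Largest remainders: Harke, Dorne receive the extra seats.

Harke: 5, Farrow: 5, Brisco: 7, Dorne: 5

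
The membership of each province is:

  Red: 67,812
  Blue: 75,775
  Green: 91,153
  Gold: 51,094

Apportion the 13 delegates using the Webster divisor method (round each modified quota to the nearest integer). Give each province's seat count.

Red=3, Blue=4, Green=4, Gold=2

Standard divisor 285834/13 ≈ 21987.231; standard quotas: Red 3.084, Blue 3.446, Green 4.146, Gold 2.324.
Rounding to the nearest integer gives 3, 3, 4, 2 = 12 seats, so the divisor must be adjusted.
With modified divisor 21000: modified quotas Red 3.229, Blue 3.608, Green 4.341, Gold 2.433.
Rounding to the nearest integer: Red 3, Blue 4, Green 4, Gold 2 (total 13).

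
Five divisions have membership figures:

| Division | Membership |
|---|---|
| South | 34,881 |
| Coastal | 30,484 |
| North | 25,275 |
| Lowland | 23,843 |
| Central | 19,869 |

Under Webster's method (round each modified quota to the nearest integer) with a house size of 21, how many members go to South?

Standard divisor 134352/21 ≈ 6397.714; standard quotas: South 5.452, Coastal 4.765, North 3.951, Lowland 3.727, Central 3.106.
Rounding to the nearest integer gives South 5, Coastal 5, North 4, Lowland 4, Central 3 — total 21, matching the house size, so no adjustment is needed.
South receives 5.

5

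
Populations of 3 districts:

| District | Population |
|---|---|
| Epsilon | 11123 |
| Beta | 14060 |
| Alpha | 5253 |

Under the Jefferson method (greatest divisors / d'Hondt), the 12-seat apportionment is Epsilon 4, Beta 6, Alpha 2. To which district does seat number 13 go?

Priority for the next seat is population ÷ (current seats + 1).
Priorities: Epsilon 2224.600, Beta 2008.571, Alpha 1751.000.
Highest priority: Epsilon.

Epsilon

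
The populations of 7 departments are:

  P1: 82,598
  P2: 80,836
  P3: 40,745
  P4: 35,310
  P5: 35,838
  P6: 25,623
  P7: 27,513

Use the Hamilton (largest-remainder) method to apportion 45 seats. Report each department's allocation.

Total 328463; standard divisor 328463/45 ≈ 7299.178.
Standard quotas: P1 11.3161, P2 11.0747, P3 5.5821, P4 4.8375, P5 4.9099, P6 3.5104, P7 3.7693.
Lower quotas: P1 11, P2 11, P3 5, P4 4, P5 4, P6 3, P7 3 (sum 41, leaving 4 seats).
Remainders in descending order: P5 0.9099, P4 0.8375, P7 0.7693, P3 0.5821, P6 0.5104, P1 0.3161, P2 0.0747.
Largest remainders: P5, P4, P7, P3 receive the extra seats.

P1=11, P2=11, P3=6, P4=5, P5=5, P6=3, P7=4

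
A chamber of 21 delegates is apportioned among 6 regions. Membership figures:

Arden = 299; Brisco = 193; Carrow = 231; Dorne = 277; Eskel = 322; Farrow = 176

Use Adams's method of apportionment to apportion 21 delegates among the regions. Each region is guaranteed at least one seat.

Arden 4, Brisco 3, Carrow 3, Dorne 4, Eskel 4, Farrow 3

Standard divisor 1498/21 ≈ 71.333; standard quotas: Arden 4.192, Brisco 2.706, Carrow 3.238, Dorne 3.883, Eskel 4.514, Farrow 2.467.
Rounding up gives 5, 3, 4, 4, 5, 3 = 24 seats, so the divisor must be adjusted.
With modified divisor 84: modified quotas Arden 3.560, Brisco 2.298, Carrow 2.750, Dorne 3.298, Eskel 3.833, Farrow 2.095.
Rounding up: Arden 4, Brisco 3, Carrow 3, Dorne 4, Eskel 4, Farrow 3 (total 21).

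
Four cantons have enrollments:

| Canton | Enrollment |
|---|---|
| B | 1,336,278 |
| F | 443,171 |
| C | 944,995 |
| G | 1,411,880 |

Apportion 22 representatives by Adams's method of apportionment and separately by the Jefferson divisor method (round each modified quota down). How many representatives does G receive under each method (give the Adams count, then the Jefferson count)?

Adams: B 7, F 3, C 5, G 7.
Jefferson: B 7, F 2, C 5, G 8.
G gets 7 under Adams and 8 under Jefferson.

7 and 8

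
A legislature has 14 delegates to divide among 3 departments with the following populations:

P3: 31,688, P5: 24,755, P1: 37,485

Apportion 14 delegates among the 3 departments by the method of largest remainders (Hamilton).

Total 93928; standard divisor 93928/14 ≈ 6709.143.
Standard quotas: P3 4.7231, P5 3.6897, P1 5.5872.
Lower quotas: P3 4, P5 3, P1 5 (sum 12, leaving 2 seats).
Remainders in descending order: P3 0.7231, P5 0.6897, P1 0.5872.
The surplus seats go to P3, P5.

P3 5, P5 4, P1 5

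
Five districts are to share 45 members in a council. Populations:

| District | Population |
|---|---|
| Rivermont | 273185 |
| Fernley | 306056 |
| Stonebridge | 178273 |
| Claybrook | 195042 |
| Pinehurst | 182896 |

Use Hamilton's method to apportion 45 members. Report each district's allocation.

Standard divisor: 1135452 ÷ 45 ≈ 25232.267.
Standard quotas: Rivermont 10.8268, Fernley 12.1295, Stonebridge 7.0653, Claybrook 7.7299, Pinehurst 7.2485.
Lower quotas: Rivermont 10, Fernley 12, Stonebridge 7, Claybrook 7, Pinehurst 7 (sum 43, leaving 2 seats).
Remainders in descending order: Rivermont 0.8268, Claybrook 0.7299, Pinehurst 0.2485, Fernley 0.1295, Stonebridge 0.0653.
The surplus seats go to Rivermont, Claybrook.

Rivermont: 11; Fernley: 12; Stonebridge: 7; Claybrook: 8; Pinehurst: 7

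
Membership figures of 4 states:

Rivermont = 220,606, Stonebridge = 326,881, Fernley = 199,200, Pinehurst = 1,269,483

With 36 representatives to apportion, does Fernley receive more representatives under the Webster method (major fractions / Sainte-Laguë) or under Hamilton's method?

Webster: Rivermont 4, Stonebridge 6, Fernley 4, Pinehurst 22.
Hamilton: Rivermont 4, Stonebridge 6, Fernley 3, Pinehurst 23.
Fernley gets 4 under Webster and 3 under Hamilton.

Webster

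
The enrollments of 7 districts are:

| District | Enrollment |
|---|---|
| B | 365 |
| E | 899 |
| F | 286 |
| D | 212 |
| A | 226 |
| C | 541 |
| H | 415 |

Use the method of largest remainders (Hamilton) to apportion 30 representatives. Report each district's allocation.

B 4; E 9; F 3; D 2; A 2; C 6; H 4

The standard divisor is 2944/30 ≈ 98.133.
Standard quotas: B 3.719, E 9.161, F 2.914, D 2.160, A 2.303, C 5.513, H 4.229.
Lower quotas: B 3, E 9, F 2, D 2, A 2, C 5, H 4 (sum 27, leaving 3 seats).
Remainders in descending order: F 0.914, B 0.719, C 0.513, A 0.303, H 0.229, E 0.161, D 0.160.
Largest remainders: F, B, C receive the extra seats.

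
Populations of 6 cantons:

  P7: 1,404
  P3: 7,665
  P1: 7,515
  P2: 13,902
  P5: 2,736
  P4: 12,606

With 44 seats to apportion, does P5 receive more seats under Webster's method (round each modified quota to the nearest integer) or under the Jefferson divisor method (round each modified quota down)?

Webster

Webster: P7 1, P3 7, P1 7, P2 14, P5 3, P4 12.
Jefferson: P7 1, P3 7, P1 7, P2 14, P5 2, P4 13.
P5 gets 3 under Webster and 2 under Jefferson.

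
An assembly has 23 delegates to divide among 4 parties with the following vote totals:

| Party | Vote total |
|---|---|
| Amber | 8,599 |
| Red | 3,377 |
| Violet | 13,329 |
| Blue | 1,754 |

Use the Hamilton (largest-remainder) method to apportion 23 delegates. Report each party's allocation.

Amber 7, Red 3, Violet 11, Blue 2

Total 27059; standard divisor 27059/23 ≈ 1176.478.
Standard quotas: Amber 7.3091, Red 2.8704, Violet 11.3296, Blue 1.4909.
Lower quotas: Amber 7, Red 2, Violet 11, Blue 1 (sum 21, leaving 2 seats).
Remainders in descending order: Red 0.8704, Blue 0.4909, Violet 0.3296, Amber 0.3091.
The surplus seats go to Red, Blue.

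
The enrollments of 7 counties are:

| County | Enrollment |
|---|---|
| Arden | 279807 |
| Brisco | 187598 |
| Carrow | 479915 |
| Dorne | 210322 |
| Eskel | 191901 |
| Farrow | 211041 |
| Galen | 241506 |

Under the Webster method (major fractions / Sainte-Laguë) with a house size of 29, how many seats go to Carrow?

Standard divisor 1802090/29 ≈ 62141.034; standard quotas: Arden 4.503, Brisco 3.019, Carrow 7.723, Dorne 3.385, Eskel 3.088, Farrow 3.396, Galen 3.886.
Rounding to the nearest integer gives Arden 5, Brisco 3, Carrow 8, Dorne 3, Eskel 3, Farrow 3, Galen 4 — total 29, matching the house size, so no adjustment is needed.
Carrow receives 8.

8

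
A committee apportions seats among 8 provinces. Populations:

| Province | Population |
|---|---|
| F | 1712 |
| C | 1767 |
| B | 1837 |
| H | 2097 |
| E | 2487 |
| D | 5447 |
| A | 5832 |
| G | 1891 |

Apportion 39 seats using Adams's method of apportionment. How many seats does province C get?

Standard divisor 23070/39 ≈ 591.538; standard quotas: F 2.894, C 2.987, B 3.105, H 3.545, E 4.204, D 9.208, A 9.859, G 3.197.
Rounding up gives 3, 3, 4, 4, 5, 10, 10, 4 = 43 seats, so the divisor must be adjusted.
With modified divisor 640: modified quotas F 2.675, C 2.761, B 2.870, H 3.277, E 3.886, D 8.511, A 9.113, G 2.955.
Rounding up: F 3, C 3, B 3, H 4, E 4, D 9, A 10, G 3 (total 39).
C receives 3.

3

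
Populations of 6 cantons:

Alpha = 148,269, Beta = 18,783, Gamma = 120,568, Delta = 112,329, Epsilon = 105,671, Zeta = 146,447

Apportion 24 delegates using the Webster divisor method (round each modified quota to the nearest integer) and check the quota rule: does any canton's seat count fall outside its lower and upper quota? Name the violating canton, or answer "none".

Standard quotas: Alpha 5.457, Beta 0.691, Gamma 4.438, Delta 4.134, Epsilon 3.889, Zeta 5.390.
Webster allocation: Alpha 6, Beta 1, Gamma 4, Delta 4, Epsilon 4, Zeta 5.
Every allocation lies between the lower and upper quota.

none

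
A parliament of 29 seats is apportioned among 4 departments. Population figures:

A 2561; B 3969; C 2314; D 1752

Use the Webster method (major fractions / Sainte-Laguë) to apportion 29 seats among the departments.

A: 7, B: 11, C: 6, D: 5

Standard divisor 10596/29 ≈ 365.379; standard quotas: A 7.009, B 10.863, C 6.333, D 4.795.
Rounding to the nearest integer gives A 7, B 11, C 6, D 5 — total 29, matching the house size, so no adjustment is needed.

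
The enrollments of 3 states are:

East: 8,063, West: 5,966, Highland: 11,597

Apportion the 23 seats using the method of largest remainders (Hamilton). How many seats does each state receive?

The standard divisor is 25626/23 ≈ 1114.174.
Standard quotas: East 7.2368, West 5.3546, Highland 10.4086.
Lower quotas: East 7, West 5, Highland 10 (sum 22, leaving 1 seat).
Remainders in descending order: Highland 0.4086, West 0.3546, East 0.2368.
Largest remainder: Highland receives the extra seat.

East=7, West=5, Highland=11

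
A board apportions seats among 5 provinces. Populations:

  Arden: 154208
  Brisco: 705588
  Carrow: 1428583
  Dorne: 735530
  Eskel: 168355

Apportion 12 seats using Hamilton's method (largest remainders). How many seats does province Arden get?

Total 3192264; standard divisor 3192264/12 = 266022.
Standard quotas: Arden 0.5797, Brisco 2.6524, Carrow 5.3702, Dorne 2.7649, Eskel 0.6329.
Lower quotas: Arden 0, Brisco 2, Carrow 5, Dorne 2, Eskel 0 (sum 9, leaving 3 seats).
Remainders in descending order: Dorne 0.7649, Brisco 0.6524, Eskel 0.6329, Arden 0.5797, Carrow 0.3702.
Largest remainders: Dorne, Brisco, Eskel receive the extra seats.
Arden receives 0.

0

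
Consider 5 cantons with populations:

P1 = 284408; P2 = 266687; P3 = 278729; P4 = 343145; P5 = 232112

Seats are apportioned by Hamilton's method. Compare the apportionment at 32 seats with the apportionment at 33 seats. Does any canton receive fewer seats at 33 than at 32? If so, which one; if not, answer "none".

none

At 32 seats: P1 7, P2 6, P3 6, P4 8, P5 5.
At 33 seats: P1 7, P2 6, P3 7, P4 8, P5 5.
No canton's allocation decreased.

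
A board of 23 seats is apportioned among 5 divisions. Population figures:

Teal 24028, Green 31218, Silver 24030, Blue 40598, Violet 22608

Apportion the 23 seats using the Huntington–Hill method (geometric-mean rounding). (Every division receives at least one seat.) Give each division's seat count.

Teal 4, Green 5, Silver 4, Blue 6, Violet 4

With divisor 6395: modified quotas Teal 3.757, Green 4.882, Silver 3.758, Blue 6.348, Violet 3.535.
Geometric-mean thresholds: Teal √(3·4)=3.464, Green √(4·5)=4.472, Silver √(3·4)=3.464, Blue √(6·7)=6.481, Violet √(3·4)=3.464.
Each quota rounded against its threshold gives Teal 4, Green 5, Silver 4, Blue 6, Violet 4 (total 23).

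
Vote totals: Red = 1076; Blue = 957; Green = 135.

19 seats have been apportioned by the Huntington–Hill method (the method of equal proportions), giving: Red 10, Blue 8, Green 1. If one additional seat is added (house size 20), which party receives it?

Priority for the next seat is population ÷ (√(s·(s+1))).
Priorities: Red 102.593, Blue 112.784, Green 95.459.
Highest priority: Blue.

Blue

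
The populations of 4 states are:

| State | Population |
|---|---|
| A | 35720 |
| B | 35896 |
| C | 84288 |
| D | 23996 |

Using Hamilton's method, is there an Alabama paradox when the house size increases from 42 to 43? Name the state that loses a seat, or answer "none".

At 42 seats: A 8, B 8, C 20, D 6.
At 43 seats: A 8, B 9, C 20, D 6.
No state's allocation decreased.

none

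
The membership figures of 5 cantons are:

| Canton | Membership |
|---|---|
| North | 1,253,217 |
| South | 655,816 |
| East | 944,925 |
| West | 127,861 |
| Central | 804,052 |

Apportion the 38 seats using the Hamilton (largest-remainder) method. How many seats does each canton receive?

North=13; South=7; East=9; West=1; Central=8

Total 3785871; standard divisor 3785871/38 ≈ 99628.184.
Standard quotas: North 12.5789, South 6.5826, East 9.4845, West 1.2834, Central 8.0705.
Lower quotas: North 12, South 6, East 9, West 1, Central 8 (sum 36, leaving 2 seats).
Remainders in descending order: South 0.5826, North 0.5789, East 0.4845, West 0.2834, Central 0.0705.
The surplus seats go to South, North.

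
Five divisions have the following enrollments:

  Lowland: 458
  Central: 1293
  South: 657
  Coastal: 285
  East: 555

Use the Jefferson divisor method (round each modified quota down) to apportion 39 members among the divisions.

Standard divisor 3248/39 ≈ 83.282; standard quotas: Lowland 5.499, Central 15.526, South 7.889, Coastal 3.422, East 6.664.
Rounding down gives 5, 15, 7, 3, 6 = 36 seats, so the divisor must be adjusted.
With modified divisor 78: modified quotas Lowland 5.872, Central 16.577, South 8.423, Coastal 3.654, East 7.115.
Rounding down: Lowland 5, Central 16, South 8, Coastal 3, East 7 (total 39).

Lowland: 5; Central: 16; South: 8; Coastal: 3; East: 7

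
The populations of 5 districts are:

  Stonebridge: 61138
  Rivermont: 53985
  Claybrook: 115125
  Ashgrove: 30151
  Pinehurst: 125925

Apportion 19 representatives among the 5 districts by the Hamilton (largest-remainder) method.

Stonebridge 3; Rivermont 3; Claybrook 6; Ashgrove 1; Pinehurst 6

The standard divisor is 386324/19 ≈ 20332.842.
Standard quotas: Stonebridge 3.0069, Rivermont 2.6551, Claybrook 5.6620, Ashgrove 1.4829, Pinehurst 6.1932.
Lower quotas: Stonebridge 3, Rivermont 2, Claybrook 5, Ashgrove 1, Pinehurst 6 (sum 17, leaving 2 seats).
Remainders in descending order: Claybrook 0.6620, Rivermont 0.6551, Ashgrove 0.4829, Pinehurst 0.1932, Stonebridge 0.0069.
The surplus seats go to Claybrook, Rivermont.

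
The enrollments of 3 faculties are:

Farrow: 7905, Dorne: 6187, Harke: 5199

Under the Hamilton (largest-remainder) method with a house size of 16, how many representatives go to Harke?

Standard divisor: 19291 ÷ 16 ≈ 1205.688.
Standard quotas: Farrow 6.5564, Dorne 5.1315, Harke 4.3121.
Lower quotas: Farrow 6, Dorne 5, Harke 4 (sum 15, leaving 1 seat).
Remainders in descending order: Farrow 0.5564, Harke 0.3121, Dorne 0.1315.
The surplus seat goes to Farrow.
Harke receives 4.

4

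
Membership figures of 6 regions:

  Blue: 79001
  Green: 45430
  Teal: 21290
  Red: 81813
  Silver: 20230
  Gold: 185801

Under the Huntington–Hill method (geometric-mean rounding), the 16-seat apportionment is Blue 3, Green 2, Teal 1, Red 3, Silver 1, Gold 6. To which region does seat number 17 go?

Gold

Priority for the next seat is population ÷ (√(s·(s+1))).
Priorities: Blue 22805.624, Green 18546.720, Teal 15054.303, Red 23617.379, Silver 14304.770, Gold 28669.717.
Highest priority: Gold.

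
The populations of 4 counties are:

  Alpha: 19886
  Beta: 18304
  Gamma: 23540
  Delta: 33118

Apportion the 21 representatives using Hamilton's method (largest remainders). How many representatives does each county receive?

Standard divisor: 94848 ÷ 21 ≈ 4516.571.
Standard quotas: Alpha 4.4029, Beta 4.0526, Gamma 5.2119, Delta 7.3326.
Lower quotas: Alpha 4, Beta 4, Gamma 5, Delta 7 (sum 20, leaving 1 seat).
Remainders in descending order: Alpha 0.4029, Delta 0.3326, Gamma 0.2119, Beta 0.0526.
The surplus seat goes to Alpha.

Alpha: 5, Beta: 4, Gamma: 5, Delta: 7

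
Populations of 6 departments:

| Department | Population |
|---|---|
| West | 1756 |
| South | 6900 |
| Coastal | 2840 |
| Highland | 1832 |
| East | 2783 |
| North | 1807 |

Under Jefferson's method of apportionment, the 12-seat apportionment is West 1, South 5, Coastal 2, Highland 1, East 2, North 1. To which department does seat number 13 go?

South

Priority for the next seat is population ÷ (current seats + 1).
Priorities: West 878.000, South 1150.000, Coastal 946.667, Highland 916.000, East 927.667, North 903.500.
Highest priority: South.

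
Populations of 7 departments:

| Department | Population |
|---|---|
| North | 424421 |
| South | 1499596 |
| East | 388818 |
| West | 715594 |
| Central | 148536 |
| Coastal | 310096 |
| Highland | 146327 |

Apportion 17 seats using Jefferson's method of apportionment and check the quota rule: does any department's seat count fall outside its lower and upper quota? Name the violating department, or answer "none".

none

Standard quotas: North 1.986, South 7.016, East 1.819, West 3.348, Central 0.695, Coastal 1.451, Highland 0.685.
Jefferson allocation: North 2, South 8, East 2, West 4, Central 0, Coastal 1, Highland 0.
Every allocation lies between the lower and upper quota.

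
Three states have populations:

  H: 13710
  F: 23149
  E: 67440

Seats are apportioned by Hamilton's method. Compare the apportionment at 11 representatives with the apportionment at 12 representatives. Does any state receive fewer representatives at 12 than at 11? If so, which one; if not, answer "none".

At 11 seats: H 2, F 2, E 7.
At 12 seats: H 1, F 3, E 8.
H drops from 2 to 1.

H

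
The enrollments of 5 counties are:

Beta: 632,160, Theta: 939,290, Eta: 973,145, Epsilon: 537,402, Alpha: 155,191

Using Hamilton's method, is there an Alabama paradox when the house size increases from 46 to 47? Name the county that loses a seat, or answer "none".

none

At 46 seats: Beta 9, Theta 13, Eta 14, Epsilon 8, Alpha 2.
At 47 seats: Beta 9, Theta 14, Eta 14, Epsilon 8, Alpha 2.
No county's allocation decreased.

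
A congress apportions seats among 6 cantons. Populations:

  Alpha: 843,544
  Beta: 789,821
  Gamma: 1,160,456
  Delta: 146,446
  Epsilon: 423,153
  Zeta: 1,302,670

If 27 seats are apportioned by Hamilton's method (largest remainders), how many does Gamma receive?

Standard divisor: 4666090 ÷ 27 ≈ 172818.148.
Standard quotas: Alpha 4.8811, Beta 4.5702, Gamma 6.7149, Delta 0.8474, Epsilon 2.4485, Zeta 7.5378.
Lower quotas: Alpha 4, Beta 4, Gamma 6, Delta 0, Epsilon 2, Zeta 7 (sum 23, leaving 4 seats).
Remainders in descending order: Alpha 0.8811, Delta 0.8474, Gamma 0.7149, Beta 0.5702, Zeta 0.5378, Epsilon 0.4485.
The surplus seats go to Alpha, Delta, Gamma, Beta.
Gamma receives 7.

7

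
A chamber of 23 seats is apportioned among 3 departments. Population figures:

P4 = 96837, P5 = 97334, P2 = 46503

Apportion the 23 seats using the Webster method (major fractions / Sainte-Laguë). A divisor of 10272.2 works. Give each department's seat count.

P4 9, P5 9, P2 5

With modified divisor 10272.2: modified quotas P4 9.427, P5 9.475, P2 4.527.
Rounding to the nearest integer: P4 9, P5 9, P2 5 (total 23).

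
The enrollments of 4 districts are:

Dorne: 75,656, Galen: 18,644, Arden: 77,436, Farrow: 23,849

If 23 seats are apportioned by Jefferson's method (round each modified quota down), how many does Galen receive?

2

Standard divisor 195585/23 ≈ 8503.696; standard quotas: Dorne 8.897, Galen 2.192, Arden 9.106, Farrow 2.805.
Rounding down gives 8, 2, 9, 2 = 21 seats, so the divisor must be adjusted.
With modified divisor 7800: modified quotas Dorne 9.699, Galen 2.390, Arden 9.928, Farrow 3.058.
Rounding down: Dorne 9, Galen 2, Arden 9, Farrow 3 (total 23).
Galen receives 2.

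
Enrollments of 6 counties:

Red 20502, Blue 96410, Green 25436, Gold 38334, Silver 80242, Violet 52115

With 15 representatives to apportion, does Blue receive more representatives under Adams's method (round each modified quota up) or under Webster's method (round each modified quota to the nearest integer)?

Webster

Adams: Red 1, Blue 4, Green 1, Gold 2, Silver 4, Violet 3.
Webster: Red 1, Blue 5, Green 1, Gold 2, Silver 4, Violet 2.
Blue gets 4 under Adams and 5 under Webster.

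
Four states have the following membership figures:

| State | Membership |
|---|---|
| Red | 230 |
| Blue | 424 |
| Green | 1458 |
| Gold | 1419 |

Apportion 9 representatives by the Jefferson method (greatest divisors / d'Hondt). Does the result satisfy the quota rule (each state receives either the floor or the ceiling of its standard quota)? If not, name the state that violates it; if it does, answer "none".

Standard quotas: Red 0.586, Blue 1.081, Green 3.716, Gold 3.617.
Jefferson allocation: Red 0, Blue 1, Green 4, Gold 4.
Every allocation lies between the lower and upper quota.

none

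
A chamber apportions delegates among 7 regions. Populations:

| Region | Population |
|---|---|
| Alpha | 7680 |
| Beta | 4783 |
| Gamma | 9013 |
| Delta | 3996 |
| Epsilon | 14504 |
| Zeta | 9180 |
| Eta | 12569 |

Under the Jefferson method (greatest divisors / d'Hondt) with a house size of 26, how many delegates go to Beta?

Standard divisor 61725/26 ≈ 2374.038; standard quotas: Alpha 3.235, Beta 2.015, Gamma 3.796, Delta 1.683, Epsilon 6.109, Zeta 3.867, Eta 5.294.
Rounding down gives 3, 2, 3, 1, 6, 3, 5 = 23 seats, so the divisor must be adjusted.
With modified divisor 2080: modified quotas Alpha 3.692, Beta 2.300, Gamma 4.333, Delta 1.921, Epsilon 6.973, Zeta 4.413, Eta 6.043.
Rounding down: Alpha 3, Beta 2, Gamma 4, Delta 1, Epsilon 6, Zeta 4, Eta 6 (total 26).
Beta receives 2.

2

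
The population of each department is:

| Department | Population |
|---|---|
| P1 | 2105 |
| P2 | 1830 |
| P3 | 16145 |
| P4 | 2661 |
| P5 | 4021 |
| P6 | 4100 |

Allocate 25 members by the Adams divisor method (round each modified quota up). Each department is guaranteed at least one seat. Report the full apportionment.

P1 2, P2 2, P3 12, P4 2, P5 3, P6 4

Standard divisor 30862/25 ≈ 1234.48; standard quotas: P1 1.705, P2 1.482, P3 13.078, P4 2.156, P5 3.257, P6 3.321.
Rounding up gives 2, 2, 14, 3, 4, 4 = 29 seats, so the divisor must be adjusted.
With modified divisor 1356: modified quotas P1 1.552, P2 1.350, P3 11.906, P4 1.962, P5 2.965, P6 3.024.
Rounding up: P1 2, P2 2, P3 12, P4 2, P5 3, P6 4 (total 25).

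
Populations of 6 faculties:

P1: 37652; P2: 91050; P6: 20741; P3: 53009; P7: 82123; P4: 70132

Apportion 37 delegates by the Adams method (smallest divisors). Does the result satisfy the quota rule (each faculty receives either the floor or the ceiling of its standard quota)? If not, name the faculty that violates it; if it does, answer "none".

none

Standard quotas: P1 3.928, P2 9.498, P6 2.164, P3 5.529, P7 8.566, P4 7.316.
Adams allocation: P1 4, P2 9, P6 3, P3 6, P7 8, P4 7.
Every allocation lies between the lower and upper quota.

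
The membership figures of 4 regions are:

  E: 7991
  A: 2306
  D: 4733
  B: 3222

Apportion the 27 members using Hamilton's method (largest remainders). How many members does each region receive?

E 12; A 3; D 7; B 5

Total 18252; standard divisor 18252/27 = 676.
Standard quotas: E 11.8210, A 3.4112, D 7.0015, B 4.7663.
Lower quotas: E 11, A 3, D 7, B 4 (sum 25, leaving 2 seats).
Remainders in descending order: E 0.8210, B 0.7663, A 0.4112, D 0.0015.
The surplus seats go to E, B.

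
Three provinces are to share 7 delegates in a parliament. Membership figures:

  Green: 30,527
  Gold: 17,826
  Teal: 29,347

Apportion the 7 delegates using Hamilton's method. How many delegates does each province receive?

The standard divisor is 77700/7 = 11100.
Standard quotas: Green 2.7502, Gold 1.6059, Teal 2.6439.
Lower quotas: Green 2, Gold 1, Teal 2 (sum 5, leaving 2 seats).
Remainders in descending order: Green 0.7502, Teal 0.6439, Gold 0.6059.
Largest remainders: Green, Teal receive the extra seats.

Green 3; Gold 1; Teal 3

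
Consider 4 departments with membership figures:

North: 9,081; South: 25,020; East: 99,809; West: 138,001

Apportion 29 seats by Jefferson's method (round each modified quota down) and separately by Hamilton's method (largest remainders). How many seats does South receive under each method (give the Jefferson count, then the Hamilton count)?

2 and 3

Jefferson: North 1, South 2, East 11, West 15.
Hamilton: North 1, South 3, East 10, West 15.
South gets 2 under Jefferson and 3 under Hamilton.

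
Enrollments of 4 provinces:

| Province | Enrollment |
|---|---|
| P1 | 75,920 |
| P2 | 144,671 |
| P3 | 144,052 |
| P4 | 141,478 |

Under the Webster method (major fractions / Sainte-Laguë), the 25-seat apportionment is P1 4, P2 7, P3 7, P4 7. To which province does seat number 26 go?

Priority for the next seat is population ÷ (current seats + 0.5).
Priorities: P1 16871.111, P2 19289.467, P3 19206.933, P4 18863.733.
Highest priority: P2.

P2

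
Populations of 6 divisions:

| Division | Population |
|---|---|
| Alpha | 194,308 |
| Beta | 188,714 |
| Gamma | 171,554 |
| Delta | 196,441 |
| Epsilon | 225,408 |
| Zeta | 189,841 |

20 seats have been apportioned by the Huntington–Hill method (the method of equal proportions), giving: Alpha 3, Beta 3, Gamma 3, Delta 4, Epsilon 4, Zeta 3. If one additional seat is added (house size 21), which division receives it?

Alpha

Priority for the next seat is population ÷ (√(s·(s+1))).
Priorities: Alpha 56091.888, Beta 54477.039, Gamma 49523.374, Delta 43925.543, Epsilon 50402.761, Zeta 54802.376.
Highest priority: Alpha.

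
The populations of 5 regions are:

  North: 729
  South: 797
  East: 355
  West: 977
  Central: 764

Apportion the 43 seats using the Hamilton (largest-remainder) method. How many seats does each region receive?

The standard divisor is 3622/43 ≈ 84.233.
Standard quotas: North 8.655, South 9.462, East 4.215, West 11.599, Central 9.070.
Lower quotas: North 8, South 9, East 4, West 11, Central 9 (sum 41, leaving 2 seats).
Remainders in descending order: North 0.655, West 0.599, South 0.462, East 0.215, Central 0.070.
Largest remainders: North, West receive the extra seats.

North=9, South=9, East=4, West=12, Central=9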